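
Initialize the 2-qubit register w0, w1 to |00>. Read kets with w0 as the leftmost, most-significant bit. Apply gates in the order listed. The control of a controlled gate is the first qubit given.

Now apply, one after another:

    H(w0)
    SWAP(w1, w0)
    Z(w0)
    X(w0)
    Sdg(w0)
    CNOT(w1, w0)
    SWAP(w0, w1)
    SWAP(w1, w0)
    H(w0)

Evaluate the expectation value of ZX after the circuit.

The observable ZX averages to 1.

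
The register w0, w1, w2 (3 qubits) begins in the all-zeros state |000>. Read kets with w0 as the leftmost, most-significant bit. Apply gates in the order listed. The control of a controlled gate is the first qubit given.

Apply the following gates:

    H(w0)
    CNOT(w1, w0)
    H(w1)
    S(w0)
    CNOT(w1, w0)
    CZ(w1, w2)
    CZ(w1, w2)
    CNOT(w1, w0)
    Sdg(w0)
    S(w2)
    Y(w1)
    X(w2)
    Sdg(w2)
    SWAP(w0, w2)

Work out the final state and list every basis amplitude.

The final amplitudes are 0 on |000>, 0 on |001>, 0 on |010>, 0 on |011>, -1/2 on |100>, -1/2 on |101>, 1/2 on |110>, 1/2 on |111>. Key observation: gates 4-9 undo each other exactly, leaving only the rest of the circuit to track.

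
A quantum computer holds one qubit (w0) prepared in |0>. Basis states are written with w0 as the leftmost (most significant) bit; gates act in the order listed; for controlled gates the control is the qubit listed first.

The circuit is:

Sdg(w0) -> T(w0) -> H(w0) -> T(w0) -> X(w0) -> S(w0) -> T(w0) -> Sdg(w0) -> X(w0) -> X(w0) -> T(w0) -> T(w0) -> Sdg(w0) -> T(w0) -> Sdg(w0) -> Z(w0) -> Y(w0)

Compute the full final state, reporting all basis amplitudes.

The final amplitudes are sqrt(2)*I/2 on |0>, sqrt(2)*exp(3*I*pi/4)/2 on |1>.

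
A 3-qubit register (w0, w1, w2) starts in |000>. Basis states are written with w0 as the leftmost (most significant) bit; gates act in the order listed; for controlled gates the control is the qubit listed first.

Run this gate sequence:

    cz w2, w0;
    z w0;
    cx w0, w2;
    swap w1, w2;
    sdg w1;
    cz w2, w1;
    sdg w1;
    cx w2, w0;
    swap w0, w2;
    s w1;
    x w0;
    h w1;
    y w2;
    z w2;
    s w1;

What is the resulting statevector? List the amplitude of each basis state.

After the circuit, the state carries amplitude -sqrt(2)*I/2 on |101>, sqrt(2)/2 on |111>, and 0 on every other basis state.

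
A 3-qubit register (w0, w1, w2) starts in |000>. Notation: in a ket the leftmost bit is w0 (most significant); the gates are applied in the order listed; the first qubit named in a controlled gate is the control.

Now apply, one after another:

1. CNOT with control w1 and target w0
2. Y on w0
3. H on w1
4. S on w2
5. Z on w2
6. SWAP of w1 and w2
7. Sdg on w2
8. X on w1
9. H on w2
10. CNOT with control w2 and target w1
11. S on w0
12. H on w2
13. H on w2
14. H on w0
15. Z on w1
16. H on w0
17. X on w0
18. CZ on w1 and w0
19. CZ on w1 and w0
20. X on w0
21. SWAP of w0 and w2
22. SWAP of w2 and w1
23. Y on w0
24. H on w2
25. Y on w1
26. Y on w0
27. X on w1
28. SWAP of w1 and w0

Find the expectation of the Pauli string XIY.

In the final state, XIY has expectation 0. Key observation: the block from step 17 through step 20 cancels to the identity and can be dropped.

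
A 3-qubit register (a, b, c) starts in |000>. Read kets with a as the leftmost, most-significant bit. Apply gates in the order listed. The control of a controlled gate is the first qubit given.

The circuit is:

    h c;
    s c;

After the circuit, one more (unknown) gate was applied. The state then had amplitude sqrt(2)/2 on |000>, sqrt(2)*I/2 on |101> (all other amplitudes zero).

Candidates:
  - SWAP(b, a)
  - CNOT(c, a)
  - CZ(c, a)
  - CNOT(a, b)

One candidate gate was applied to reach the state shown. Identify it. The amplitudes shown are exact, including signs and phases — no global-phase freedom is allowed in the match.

It was CNOT(c, a) that produced the state shown.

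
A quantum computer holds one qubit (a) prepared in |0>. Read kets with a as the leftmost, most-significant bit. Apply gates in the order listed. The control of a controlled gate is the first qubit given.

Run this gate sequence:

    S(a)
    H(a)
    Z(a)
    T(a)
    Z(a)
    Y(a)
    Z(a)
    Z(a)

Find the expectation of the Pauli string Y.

The expectation value of Y is sqrt(2)/2.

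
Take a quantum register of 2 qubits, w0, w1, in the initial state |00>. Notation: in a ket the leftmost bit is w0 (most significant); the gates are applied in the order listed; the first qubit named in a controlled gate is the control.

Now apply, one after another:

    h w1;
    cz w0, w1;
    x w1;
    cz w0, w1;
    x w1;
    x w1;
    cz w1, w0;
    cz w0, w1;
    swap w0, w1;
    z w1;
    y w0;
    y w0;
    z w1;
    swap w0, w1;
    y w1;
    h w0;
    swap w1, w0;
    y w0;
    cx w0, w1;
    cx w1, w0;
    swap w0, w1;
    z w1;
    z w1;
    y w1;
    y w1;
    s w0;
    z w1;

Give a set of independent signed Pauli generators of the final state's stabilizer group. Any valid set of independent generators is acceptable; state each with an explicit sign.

The stabilizer group can be generated by +YI, -IX, among other valid generating sets.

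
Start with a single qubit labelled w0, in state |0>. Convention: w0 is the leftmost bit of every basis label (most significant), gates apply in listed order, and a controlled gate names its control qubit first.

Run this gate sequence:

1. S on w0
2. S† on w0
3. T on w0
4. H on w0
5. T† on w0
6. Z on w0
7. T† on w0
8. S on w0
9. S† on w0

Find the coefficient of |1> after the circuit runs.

|1> carries amplitude sqrt(2)*I/2 in the final state.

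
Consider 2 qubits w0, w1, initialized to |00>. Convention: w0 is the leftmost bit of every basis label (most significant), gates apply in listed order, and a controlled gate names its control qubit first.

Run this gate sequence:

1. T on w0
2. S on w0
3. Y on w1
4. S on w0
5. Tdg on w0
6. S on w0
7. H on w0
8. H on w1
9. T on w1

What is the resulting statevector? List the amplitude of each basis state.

The resulting statevector has amplitude I/2 on |00>, -exp(3*I*pi/4)/2 on |01>, I/2 on |10>, -exp(3*I*pi/4)/2 on |11>.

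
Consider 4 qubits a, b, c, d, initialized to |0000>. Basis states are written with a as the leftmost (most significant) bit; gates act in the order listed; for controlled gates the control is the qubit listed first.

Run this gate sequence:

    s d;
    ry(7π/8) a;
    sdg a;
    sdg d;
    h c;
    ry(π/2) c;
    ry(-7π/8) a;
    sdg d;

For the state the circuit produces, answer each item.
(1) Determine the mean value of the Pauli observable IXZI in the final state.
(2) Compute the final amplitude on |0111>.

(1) The expectation value of IXZI is 0.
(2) The amplitude on |0111> is 0.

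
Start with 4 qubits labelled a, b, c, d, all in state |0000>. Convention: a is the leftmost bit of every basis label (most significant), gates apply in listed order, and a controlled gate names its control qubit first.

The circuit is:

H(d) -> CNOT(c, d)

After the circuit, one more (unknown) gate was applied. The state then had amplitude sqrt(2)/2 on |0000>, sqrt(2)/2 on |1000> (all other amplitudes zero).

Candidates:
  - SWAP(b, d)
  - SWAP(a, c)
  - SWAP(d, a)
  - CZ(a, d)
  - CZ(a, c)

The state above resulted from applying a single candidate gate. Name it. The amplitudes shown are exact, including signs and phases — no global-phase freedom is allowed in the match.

The applied gate was SWAP(d, a).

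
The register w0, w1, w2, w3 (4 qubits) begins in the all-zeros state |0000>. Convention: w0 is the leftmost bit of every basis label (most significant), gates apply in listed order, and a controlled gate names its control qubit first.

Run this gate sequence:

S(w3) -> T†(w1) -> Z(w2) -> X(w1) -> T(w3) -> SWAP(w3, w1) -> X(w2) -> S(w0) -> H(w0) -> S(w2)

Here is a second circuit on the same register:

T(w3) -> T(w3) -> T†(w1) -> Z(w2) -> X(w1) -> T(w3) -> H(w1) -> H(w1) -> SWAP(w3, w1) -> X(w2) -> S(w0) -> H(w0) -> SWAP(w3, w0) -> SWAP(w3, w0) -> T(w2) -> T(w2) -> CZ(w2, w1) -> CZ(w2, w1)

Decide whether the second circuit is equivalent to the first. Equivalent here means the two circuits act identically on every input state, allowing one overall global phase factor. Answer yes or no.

Yes: on every input state the two circuits agree up to one overall phase factor.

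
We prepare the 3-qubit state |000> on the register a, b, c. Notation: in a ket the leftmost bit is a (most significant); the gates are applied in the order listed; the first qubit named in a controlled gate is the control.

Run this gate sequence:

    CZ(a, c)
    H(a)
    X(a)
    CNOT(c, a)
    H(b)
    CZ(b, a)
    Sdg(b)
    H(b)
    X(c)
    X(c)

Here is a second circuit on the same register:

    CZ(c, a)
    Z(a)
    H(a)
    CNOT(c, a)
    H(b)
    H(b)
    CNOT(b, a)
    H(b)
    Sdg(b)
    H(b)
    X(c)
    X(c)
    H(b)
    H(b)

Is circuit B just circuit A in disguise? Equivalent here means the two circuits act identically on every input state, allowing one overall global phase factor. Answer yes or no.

No: there is an input state on which the two circuits produce genuinely different outputs (not merely differing by a phase).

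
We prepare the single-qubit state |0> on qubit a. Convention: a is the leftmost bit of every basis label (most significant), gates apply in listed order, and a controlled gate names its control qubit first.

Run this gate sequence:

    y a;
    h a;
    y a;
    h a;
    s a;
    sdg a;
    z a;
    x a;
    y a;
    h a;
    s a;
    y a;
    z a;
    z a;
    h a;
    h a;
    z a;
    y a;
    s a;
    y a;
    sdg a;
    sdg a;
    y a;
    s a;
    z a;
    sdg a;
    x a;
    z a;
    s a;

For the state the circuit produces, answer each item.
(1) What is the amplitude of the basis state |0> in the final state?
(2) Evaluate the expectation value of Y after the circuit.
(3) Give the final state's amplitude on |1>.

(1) The amplitude on |0> is sqrt(2)*I/2. Key observation: gates 14-17 undo each other exactly, leaving only the rest of the circuit to track.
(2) The expectation value of Y is -1.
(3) The amplitude on |1> is sqrt(2)/2.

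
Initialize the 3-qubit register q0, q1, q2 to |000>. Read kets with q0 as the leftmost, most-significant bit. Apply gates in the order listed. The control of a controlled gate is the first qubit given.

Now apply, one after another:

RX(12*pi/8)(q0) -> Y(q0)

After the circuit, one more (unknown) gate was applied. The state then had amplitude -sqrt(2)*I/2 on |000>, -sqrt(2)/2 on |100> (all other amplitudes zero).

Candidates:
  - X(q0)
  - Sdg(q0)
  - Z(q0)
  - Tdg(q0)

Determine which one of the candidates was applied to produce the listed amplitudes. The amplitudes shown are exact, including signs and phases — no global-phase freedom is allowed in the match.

The unique candidate consistent with the amplitudes is X(q0).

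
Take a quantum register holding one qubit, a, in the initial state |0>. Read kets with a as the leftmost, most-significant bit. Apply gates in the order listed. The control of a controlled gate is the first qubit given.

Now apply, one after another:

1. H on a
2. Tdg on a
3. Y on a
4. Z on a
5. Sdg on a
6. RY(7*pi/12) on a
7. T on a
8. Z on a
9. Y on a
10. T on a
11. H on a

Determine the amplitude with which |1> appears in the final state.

|1> carries amplitude -sqrt(3*sqrt(2) + 6)/8 + sqrt(2 - sqrt(2))/8 + sqrt(6 - 3*sqrt(2))/8 + sqrt(sqrt(2) + 2)/8 - sqrt(3*sqrt(2) + 6)*exp(3*I*pi/4)/8 - sqrt(sqrt(2) + 2)*exp(3*I*pi/4)/8 - sqrt(6 - 3*sqrt(2))*exp(3*I*pi/4)/8 + sqrt(2 - sqrt(2))*exp(3*I*pi/4)/8 in the final state.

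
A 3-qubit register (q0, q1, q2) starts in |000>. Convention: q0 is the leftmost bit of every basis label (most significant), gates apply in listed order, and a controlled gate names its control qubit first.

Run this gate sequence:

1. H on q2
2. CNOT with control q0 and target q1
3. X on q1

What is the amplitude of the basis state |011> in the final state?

The amplitude on |011> is sqrt(2)/2.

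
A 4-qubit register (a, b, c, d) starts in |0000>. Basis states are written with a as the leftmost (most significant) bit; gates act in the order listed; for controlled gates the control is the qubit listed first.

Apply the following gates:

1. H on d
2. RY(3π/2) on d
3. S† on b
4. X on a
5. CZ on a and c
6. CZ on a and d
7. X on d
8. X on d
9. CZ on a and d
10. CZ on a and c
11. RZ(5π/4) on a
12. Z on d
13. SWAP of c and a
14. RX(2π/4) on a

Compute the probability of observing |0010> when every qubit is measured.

A full measurement returns |0010> with probability 1/2. Key observation: the block from step 5 through step 10 cancels to the identity and can be dropped.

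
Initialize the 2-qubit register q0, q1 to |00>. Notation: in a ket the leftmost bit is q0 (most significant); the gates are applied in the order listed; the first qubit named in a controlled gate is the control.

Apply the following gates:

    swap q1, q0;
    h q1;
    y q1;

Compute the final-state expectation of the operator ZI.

The expectation value of ZI is 1.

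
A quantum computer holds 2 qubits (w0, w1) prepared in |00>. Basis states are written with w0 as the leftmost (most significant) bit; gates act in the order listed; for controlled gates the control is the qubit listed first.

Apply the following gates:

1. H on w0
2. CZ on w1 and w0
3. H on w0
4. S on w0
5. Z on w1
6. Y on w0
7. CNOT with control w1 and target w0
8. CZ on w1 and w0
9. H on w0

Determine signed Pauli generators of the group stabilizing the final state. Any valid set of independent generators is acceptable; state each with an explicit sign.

The final state is stabilized by the group generated by -XI, +IZ; other independent generating sets are equally valid.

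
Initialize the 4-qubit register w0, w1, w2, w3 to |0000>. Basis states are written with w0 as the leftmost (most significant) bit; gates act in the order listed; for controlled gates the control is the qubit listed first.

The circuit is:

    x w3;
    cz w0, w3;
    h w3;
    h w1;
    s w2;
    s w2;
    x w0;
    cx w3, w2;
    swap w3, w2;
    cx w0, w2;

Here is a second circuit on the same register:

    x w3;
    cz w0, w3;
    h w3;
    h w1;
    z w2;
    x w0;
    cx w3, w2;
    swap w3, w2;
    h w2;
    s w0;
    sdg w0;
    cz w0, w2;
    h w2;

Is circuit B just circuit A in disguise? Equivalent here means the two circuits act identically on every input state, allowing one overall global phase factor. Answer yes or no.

Yes — the two circuits implement the same unitary up to a global phase.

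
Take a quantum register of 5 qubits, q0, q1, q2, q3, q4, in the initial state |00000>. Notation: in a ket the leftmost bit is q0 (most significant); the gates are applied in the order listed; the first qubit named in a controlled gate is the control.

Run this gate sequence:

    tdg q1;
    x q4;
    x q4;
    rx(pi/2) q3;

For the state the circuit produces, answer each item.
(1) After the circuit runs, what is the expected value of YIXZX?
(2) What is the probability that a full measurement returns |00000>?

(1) The expectation value of YIXZX is 0.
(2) The probability of measuring |00000> is 1/2.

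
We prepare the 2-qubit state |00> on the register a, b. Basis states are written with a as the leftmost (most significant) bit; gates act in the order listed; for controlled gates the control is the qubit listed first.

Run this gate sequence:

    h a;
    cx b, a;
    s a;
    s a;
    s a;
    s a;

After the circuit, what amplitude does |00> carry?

The amplitude on |00> is sqrt(2)/2. Key observation: gates 3-6 undo each other exactly, leaving only the rest of the circuit to track.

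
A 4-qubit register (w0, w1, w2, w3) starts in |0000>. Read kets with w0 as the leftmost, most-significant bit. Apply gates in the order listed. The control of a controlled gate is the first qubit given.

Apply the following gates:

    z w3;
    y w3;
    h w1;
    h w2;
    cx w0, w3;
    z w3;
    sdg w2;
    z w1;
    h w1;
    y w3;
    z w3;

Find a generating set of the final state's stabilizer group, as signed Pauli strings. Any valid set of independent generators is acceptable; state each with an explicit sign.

The stabilizer group can be generated by -IIYI, +ZIII, -IZII, +IIIZ, among other valid generating sets.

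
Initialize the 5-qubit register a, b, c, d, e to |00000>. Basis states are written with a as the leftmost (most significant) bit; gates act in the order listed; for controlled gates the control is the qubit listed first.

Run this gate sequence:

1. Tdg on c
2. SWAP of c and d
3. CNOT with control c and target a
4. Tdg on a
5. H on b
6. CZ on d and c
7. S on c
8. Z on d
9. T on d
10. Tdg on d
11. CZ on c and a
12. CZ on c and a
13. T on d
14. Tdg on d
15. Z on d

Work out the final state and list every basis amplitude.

The final amplitudes are sqrt(2)/2 on |00000>, sqrt(2)/2 on |01000>, and 0 on every other basis state. Key observation: gates 8-15 undo each other exactly, leaving only the rest of the circuit to track.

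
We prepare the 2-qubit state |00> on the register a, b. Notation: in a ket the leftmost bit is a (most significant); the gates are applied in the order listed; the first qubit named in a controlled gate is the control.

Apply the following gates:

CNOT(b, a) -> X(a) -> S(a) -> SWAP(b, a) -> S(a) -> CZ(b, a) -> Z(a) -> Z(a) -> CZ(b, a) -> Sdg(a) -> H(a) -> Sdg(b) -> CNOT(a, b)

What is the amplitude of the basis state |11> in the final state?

The final state's coefficient on |11> equals 0. Key observation: steps 5-10 multiply out to the identity, so the circuit reduces to the remaining gates.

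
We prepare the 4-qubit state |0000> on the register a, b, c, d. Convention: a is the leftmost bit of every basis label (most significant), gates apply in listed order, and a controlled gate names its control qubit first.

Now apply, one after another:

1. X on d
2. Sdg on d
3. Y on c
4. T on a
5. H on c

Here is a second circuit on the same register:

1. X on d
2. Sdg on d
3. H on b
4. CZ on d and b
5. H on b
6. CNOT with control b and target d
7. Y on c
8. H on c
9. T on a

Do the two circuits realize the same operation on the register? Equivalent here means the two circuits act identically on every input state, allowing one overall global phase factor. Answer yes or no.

No — the two circuits implement different unitaries, even allowing a global phase.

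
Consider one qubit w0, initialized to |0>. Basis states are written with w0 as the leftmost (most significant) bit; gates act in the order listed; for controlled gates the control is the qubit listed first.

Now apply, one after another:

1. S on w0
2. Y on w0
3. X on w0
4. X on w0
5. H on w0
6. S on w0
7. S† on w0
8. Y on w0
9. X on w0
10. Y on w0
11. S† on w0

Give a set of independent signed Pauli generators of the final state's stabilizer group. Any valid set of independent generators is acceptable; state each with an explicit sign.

The stabilizer group can be generated by +Y, among other valid generating sets.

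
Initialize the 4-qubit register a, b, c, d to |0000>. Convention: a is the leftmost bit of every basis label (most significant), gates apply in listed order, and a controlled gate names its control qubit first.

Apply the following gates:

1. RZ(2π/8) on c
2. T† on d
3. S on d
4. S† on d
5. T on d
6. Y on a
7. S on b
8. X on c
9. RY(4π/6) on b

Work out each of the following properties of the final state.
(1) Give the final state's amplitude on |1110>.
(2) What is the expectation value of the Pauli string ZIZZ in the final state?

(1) |1110> carries amplitude sqrt(3)*exp(3*I*pi/8)/2 in the final state. Key observation: the block from step 2 through step 5 cancels to the identity and can be dropped.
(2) The expectation value of ZIZZ is 1.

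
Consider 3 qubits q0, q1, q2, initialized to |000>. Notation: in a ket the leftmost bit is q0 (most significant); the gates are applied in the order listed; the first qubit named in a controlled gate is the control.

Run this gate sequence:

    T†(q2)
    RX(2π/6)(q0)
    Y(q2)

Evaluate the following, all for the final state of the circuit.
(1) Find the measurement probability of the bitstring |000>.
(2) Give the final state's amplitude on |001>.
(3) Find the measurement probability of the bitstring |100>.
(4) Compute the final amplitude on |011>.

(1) A full measurement returns |000> with probability 0.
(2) |001> carries amplitude sqrt(3)*I/2 in the final state.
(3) The probability of measuring |100> is 0.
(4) The amplitude on |011> is 0.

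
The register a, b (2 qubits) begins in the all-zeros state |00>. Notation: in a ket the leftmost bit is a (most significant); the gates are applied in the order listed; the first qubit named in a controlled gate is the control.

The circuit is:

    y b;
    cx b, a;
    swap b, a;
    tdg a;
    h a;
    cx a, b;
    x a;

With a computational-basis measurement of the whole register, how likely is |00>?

The probability of measuring |00> is 1/2.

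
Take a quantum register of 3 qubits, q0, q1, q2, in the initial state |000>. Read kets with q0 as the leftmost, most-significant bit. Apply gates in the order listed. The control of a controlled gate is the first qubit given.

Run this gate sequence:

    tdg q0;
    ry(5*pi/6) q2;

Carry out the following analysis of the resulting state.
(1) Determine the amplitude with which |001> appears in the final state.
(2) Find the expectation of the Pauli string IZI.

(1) The final state's coefficient on |001> equals sqrt(2)/4 + sqrt(6)/4.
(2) In the final state, IZI has expectation 1.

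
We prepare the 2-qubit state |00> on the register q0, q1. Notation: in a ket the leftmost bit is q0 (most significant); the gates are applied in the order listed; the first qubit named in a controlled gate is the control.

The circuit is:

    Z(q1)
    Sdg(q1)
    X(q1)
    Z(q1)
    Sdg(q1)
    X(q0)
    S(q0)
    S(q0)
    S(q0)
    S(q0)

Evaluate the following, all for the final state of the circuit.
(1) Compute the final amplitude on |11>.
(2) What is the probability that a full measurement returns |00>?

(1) The amplitude on |11> is I. Key observation: steps 7-10 multiply out to the identity, so the circuit reduces to the remaining gates.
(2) Outcome |00> occurs with probability 0.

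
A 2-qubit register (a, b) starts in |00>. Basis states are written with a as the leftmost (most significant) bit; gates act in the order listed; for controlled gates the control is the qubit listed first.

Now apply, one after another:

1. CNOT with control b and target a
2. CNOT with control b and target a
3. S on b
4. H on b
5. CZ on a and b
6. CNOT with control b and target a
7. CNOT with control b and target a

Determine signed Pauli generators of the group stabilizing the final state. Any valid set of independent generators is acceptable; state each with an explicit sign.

The final state is stabilized by the group generated by +IX, +ZI; other independent generating sets are equally valid.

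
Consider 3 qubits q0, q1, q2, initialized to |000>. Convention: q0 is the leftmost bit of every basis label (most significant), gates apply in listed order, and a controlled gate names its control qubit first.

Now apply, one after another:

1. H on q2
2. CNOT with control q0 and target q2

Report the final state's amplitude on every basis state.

After the circuit, the state carries amplitude sqrt(2)/2 on |000>, sqrt(2)/2 on |001>, and 0 on every other basis state.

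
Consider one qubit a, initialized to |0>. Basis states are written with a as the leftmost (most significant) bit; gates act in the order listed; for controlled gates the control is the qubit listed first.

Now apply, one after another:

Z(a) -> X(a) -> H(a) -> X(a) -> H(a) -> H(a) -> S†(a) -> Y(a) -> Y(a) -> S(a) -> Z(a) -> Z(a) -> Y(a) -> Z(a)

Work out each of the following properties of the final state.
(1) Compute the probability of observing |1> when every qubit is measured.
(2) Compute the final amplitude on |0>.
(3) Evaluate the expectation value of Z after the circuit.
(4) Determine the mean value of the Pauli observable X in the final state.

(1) A full measurement returns |1> with probability 1/2. Key observation: gates 7-10 undo each other exactly, leaving only the rest of the circuit to track.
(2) The amplitude on |0> is -sqrt(2)*I/2.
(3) The observable Z averages to 0.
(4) In the final state, X has expectation -1.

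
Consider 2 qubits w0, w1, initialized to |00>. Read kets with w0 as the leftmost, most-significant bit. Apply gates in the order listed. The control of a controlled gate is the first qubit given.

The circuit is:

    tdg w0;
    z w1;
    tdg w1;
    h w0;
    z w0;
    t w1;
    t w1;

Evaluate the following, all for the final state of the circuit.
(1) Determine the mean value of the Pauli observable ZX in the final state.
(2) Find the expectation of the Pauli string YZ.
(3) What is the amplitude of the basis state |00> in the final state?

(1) The observable ZX averages to 0.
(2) The expectation value of YZ is 0.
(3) The amplitude on |00> is sqrt(2)/2.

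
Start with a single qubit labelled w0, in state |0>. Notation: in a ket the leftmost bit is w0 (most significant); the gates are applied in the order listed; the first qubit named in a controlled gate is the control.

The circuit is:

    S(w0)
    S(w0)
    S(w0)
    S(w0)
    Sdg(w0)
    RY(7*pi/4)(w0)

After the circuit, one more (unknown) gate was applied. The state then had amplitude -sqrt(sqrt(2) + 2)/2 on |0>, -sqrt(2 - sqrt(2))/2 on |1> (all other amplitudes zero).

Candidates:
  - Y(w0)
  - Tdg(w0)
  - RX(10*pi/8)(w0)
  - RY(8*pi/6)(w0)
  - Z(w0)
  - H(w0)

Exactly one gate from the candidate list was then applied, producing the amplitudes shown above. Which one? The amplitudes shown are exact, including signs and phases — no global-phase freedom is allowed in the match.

It was Z(w0) that produced the state shown.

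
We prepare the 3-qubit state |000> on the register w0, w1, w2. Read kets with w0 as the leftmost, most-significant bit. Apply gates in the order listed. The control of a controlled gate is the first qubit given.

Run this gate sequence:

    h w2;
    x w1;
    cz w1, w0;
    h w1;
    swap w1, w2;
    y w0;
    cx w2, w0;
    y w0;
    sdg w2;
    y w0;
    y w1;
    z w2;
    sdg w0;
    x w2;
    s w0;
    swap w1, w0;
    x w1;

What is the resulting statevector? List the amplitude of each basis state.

After the circuit, the state carries amplitude 0 on |000>, 1/2 on |001>, -I/2 on |010>, 0 on |011>, 0 on |100>, -1/2 on |101>, I/2 on |110>, 0 on |111>.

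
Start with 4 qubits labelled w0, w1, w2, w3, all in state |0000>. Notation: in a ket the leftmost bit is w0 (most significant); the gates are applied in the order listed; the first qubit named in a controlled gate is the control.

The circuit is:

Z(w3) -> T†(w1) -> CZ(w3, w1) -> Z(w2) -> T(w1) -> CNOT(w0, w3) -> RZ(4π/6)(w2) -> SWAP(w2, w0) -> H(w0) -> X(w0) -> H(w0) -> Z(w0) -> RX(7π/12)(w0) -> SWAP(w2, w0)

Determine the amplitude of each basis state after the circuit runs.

The final amplitudes are (-sqrt(3*sqrt(2) + 6)/4 + sqrt(2 - sqrt(2))/4)*exp(2*I*pi/3) on |0000>, (-sqrt(sqrt(2) + 2)/4 - sqrt(6 - 3*sqrt(2))/4)*exp(I*pi/6) on |0010>, and 0 on every other basis state. Key observation: gates 9-12 undo each other exactly, leaving only the rest of the circuit to track.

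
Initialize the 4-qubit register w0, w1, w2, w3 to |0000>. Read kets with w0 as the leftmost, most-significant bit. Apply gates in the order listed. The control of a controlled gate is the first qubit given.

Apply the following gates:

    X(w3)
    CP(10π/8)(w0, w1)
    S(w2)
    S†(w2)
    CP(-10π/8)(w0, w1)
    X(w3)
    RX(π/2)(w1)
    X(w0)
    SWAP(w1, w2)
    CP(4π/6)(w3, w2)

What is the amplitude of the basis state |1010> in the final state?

|1010> carries amplitude -sqrt(2)*I/2 in the final state. Key observation: the block from step 1 through step 6 cancels to the identity and can be dropped.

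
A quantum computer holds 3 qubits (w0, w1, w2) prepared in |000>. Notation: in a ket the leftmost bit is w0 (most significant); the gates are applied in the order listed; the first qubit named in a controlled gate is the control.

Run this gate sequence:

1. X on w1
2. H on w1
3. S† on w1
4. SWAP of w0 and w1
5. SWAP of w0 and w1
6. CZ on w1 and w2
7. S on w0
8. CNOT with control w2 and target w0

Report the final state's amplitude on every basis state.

After the circuit, the state carries amplitude sqrt(2)/2 on |000>, sqrt(2)*I/2 on |010>, and 0 on every other basis state. Key observation: the block from step 4 through step 5 cancels to the identity and can be dropped.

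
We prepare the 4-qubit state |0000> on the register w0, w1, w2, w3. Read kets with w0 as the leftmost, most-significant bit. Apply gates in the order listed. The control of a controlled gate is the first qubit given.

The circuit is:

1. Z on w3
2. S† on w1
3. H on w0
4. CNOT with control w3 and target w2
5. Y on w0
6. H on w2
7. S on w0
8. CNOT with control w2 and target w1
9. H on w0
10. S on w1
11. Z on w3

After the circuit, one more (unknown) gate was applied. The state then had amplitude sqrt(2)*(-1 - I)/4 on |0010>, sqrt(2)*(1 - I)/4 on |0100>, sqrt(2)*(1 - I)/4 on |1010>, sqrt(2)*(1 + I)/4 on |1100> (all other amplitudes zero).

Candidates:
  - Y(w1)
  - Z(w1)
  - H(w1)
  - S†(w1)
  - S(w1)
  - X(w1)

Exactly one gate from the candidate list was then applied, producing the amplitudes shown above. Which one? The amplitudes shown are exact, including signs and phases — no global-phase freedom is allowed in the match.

It was Y(w1) that produced the state shown.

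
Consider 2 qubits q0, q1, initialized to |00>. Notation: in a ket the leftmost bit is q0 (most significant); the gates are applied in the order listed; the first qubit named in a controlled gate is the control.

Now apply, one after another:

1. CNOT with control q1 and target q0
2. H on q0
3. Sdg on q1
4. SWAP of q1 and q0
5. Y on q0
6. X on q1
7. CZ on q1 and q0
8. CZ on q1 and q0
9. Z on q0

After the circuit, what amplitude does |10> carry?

|10> carries amplitude -sqrt(2)*I/2 in the final state.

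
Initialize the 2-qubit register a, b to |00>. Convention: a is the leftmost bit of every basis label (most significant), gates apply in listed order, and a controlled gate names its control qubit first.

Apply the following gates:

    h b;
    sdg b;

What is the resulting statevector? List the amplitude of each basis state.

After the circuit, the state carries amplitude sqrt(2)/2 on |00>, -sqrt(2)*I/2 on |01>, 0 on |10>, 0 on |11>.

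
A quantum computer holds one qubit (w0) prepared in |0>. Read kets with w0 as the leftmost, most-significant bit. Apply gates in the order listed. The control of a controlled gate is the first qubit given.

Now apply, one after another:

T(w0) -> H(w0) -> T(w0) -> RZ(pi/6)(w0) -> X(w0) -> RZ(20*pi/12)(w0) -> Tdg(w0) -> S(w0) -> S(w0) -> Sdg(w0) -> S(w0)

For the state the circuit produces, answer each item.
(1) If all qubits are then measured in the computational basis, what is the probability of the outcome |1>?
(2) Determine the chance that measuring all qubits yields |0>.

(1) A full measurement returns |1> with probability 1/2.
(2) A full measurement returns |0> with probability 1/2.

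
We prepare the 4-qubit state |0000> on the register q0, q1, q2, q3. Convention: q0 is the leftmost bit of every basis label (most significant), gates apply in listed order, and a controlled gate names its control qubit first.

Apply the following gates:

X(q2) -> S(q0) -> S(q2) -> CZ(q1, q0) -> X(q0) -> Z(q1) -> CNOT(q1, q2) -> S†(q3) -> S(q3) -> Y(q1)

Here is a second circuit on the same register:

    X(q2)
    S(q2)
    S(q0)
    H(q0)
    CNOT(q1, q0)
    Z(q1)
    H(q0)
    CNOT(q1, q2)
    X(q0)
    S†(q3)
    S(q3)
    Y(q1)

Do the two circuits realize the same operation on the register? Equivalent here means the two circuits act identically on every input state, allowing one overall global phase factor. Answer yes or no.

Yes, they are equivalent — the unitaries differ by at most a global phase.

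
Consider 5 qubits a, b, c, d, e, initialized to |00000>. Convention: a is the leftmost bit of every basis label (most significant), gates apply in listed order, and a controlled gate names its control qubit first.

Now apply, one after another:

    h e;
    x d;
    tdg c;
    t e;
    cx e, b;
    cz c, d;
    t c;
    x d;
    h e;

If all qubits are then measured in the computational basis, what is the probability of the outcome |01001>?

A full measurement returns |01001> with probability 1/4.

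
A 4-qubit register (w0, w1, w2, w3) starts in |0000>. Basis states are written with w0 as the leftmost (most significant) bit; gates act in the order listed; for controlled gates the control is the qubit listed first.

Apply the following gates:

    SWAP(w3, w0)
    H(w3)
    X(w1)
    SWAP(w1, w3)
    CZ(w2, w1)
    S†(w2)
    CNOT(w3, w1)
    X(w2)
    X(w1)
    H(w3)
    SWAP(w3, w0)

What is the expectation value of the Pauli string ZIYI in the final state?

The observable ZIYI averages to 0.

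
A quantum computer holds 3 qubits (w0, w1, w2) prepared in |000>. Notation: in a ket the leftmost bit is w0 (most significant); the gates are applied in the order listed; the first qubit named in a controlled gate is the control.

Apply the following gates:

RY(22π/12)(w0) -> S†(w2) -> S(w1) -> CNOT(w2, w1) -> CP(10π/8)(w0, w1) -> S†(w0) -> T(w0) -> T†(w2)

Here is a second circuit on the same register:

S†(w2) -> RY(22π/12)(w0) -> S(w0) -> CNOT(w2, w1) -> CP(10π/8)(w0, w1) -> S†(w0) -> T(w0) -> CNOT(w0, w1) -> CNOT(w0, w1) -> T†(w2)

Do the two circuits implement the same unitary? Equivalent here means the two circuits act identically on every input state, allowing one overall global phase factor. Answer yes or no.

No, they are not equivalent — no single phase factor reconciles the two unitaries.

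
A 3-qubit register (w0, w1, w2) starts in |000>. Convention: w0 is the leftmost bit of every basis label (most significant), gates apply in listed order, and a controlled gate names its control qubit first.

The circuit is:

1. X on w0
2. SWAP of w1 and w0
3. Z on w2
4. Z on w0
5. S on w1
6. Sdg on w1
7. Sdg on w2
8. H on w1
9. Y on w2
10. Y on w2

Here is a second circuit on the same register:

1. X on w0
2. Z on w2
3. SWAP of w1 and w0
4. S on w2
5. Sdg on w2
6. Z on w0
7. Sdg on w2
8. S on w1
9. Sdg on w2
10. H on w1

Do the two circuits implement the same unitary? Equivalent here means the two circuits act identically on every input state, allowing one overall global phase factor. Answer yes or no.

No: there is an input state on which the two circuits produce genuinely different outputs (not merely differing by a phase).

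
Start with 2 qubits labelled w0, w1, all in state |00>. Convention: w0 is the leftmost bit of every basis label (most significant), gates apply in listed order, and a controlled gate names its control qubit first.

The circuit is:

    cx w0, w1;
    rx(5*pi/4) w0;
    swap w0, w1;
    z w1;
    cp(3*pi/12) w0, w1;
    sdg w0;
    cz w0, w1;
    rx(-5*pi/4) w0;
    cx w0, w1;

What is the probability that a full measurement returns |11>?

A full measurement returns |11> with probability 1/8.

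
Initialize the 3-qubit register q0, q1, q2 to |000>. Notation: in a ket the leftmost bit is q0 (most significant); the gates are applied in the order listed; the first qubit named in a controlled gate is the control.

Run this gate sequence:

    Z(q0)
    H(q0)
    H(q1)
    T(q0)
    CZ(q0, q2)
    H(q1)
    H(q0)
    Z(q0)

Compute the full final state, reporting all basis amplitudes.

The resulting statevector has amplitude 1/2 + exp(I*pi/4)/2 on |000>, -1/2 + exp(I*pi/4)/2 on |100>, and 0 on every other basis state.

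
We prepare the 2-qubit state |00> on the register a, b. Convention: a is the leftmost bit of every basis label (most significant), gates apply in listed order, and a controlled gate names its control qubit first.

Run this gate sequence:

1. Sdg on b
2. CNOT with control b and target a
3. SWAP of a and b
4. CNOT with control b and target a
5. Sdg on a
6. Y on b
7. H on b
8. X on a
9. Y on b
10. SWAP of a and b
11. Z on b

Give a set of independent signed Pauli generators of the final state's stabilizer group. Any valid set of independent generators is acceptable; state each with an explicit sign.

The stabilizer group can be generated by +XI, -IZ, among other valid generating sets.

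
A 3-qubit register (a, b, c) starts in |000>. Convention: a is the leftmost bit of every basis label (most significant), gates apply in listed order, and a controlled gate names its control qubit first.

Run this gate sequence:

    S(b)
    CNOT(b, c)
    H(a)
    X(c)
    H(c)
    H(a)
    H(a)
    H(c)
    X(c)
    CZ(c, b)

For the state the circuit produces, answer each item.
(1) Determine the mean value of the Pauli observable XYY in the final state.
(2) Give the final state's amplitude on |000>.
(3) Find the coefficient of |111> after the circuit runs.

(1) In the final state, XYY has expectation 0. Key observation: the block from step 4 through step 9 cancels to the identity and can be dropped.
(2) The final state's coefficient on |000> equals sqrt(2)/2.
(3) |111> carries amplitude 0 in the final state.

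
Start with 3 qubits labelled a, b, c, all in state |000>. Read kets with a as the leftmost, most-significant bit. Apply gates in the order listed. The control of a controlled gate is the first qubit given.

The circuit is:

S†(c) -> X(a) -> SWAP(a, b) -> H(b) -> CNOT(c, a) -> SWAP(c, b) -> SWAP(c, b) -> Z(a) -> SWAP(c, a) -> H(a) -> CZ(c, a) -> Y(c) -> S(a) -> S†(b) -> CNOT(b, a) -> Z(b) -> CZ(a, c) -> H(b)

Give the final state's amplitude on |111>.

The final state's coefficient on |111> equals sqrt(2)/2. Key observation: the block from step 6 through step 7 cancels to the identity and can be dropped.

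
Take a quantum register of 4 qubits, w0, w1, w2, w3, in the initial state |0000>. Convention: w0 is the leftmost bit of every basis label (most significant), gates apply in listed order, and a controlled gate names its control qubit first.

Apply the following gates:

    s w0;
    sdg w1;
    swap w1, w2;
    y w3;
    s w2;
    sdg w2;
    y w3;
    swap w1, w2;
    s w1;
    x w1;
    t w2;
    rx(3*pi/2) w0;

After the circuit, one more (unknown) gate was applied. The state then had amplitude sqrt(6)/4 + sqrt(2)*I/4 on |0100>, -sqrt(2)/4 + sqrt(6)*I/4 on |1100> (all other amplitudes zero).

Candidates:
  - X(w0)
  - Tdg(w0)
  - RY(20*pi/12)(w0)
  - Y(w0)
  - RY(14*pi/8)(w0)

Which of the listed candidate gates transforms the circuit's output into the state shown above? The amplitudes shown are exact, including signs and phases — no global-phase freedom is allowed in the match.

It was RY(20*pi/12)(w0) that produced the state shown.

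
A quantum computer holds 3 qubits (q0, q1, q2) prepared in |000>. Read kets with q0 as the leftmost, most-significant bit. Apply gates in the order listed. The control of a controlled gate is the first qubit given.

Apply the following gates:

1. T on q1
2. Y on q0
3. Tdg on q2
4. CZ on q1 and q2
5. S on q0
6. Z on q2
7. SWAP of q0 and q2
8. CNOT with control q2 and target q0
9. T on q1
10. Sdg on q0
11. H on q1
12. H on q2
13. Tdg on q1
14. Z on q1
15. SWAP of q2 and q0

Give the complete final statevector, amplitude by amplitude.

The resulting statevector has amplitude 0 on |000>, I/2 on |001>, 0 on |010>, -exp(I*pi/4)/2 on |011>, 0 on |100>, -I/2 on |101>, 0 on |110>, exp(I*pi/4)/2 on |111>.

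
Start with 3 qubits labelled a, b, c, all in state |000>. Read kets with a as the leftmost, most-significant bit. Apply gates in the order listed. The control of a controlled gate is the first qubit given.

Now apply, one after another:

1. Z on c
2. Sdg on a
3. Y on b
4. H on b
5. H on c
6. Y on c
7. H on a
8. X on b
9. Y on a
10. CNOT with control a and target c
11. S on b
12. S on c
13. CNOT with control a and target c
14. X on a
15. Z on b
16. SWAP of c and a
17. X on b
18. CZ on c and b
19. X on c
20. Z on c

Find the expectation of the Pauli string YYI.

The expectation value of YYI is -1.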